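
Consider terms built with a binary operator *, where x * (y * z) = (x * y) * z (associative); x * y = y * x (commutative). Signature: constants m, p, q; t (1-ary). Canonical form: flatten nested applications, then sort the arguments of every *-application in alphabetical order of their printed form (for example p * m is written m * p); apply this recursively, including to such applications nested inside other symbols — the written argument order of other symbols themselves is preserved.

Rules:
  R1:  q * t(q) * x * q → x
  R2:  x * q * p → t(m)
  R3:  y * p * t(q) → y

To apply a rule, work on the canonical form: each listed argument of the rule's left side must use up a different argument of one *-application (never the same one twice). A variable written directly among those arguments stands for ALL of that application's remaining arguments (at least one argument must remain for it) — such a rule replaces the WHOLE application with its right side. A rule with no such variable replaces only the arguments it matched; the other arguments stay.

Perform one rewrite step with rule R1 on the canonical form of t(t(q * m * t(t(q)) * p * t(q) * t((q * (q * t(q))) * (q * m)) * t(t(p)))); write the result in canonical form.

Answer: t(t(m * p * q * t(m * q) * t(q) * t(t(p)) * t(t(q))))

Derivation:
Canonical form:  t(t(m * p * q * t(m * q * q * q * t(q)) * t(q) * t(t(p)) * t(t(q))))
Match R1:  consume q, q, t(q);  x := m * q
The variable takes the whole remainder — replace the entire application.
Result:  t(t(m * p * q * t(m * q) * t(q) * t(t(p)) * t(t(q))))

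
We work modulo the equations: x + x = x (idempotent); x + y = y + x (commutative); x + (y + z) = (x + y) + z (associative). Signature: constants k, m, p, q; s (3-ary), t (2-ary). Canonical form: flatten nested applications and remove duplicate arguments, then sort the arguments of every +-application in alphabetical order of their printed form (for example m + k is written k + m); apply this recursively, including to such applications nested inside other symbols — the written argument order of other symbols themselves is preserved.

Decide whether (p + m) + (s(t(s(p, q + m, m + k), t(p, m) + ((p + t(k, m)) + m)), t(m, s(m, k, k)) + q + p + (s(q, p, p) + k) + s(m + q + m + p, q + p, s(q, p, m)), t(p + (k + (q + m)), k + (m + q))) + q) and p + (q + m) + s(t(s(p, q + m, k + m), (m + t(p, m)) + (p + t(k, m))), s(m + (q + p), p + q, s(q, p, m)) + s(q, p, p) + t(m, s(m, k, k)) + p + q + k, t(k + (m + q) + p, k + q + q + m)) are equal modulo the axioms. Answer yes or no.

Answer: yes — both canonical forms are m + p + q + s(t(s(p, m + q, k + m), m + p + t(k, m) + t(p, m)), k + p + q + s(m + p + q, p + q, s(q, p, m)) + s(q, p, p) + t(m, s(m, k, k)), t(k + m + p + q, k + m + q))

Derivation:
Left:  (p + m) + (s(t(s(p, q + m, m + k), t(p, m) + ((p + t(k, m)) + m)), t(m, s(m, k, k)) + q + p + (s(q, p, p) + k) + s(m + q + m + p, q + p, s(q, p, m)), t(p + (k + (q + m)), k + (m + q))) + q)
  Un-nest:  p + m + s(t(s(p, q + m, m + k), t(p, m) + ((p + t(k, m)) + m)), t(m, s(m, k, k)) + q + p + (s(q, p, p) + k) + s(m + q + m + p, q + p, s(q, p, m)), t(p + (k + (q + m)), k + (m + q))) + q
  Canonicalize subterm:  s(t(s(p, q + m, m + k), t(p, m) + ((p + t(k, m)) + m)), t(m, s(m, k, k)) + q + p + (s(q, p, p) + k) + s(m + q + m + p, q + p, s(q, p, m)), t(p + (k + (q + m)), k + (m + q)))  →  s(t(s(p, m + q, k + m), m + p + t(k, m) + t(p, m)), k + p + q + s(m + p + q, p + q, s(q, p, m)) + s(q, p, p) + t(m, s(m, k, k)), t(k + m + p + q, k + m + q))
  Sort arguments:  m + p + q + s(t(s(p, m + q, k + m), m + p + t(k, m) + t(p, m)), k + p + q + s(m + p + q, p + q, s(q, p, m)) + s(q, p, p) + t(m, s(m, k, k)), t(k + m + p + q, k + m + q))
Right:  p + (q + m) + s(t(s(p, q + m, k + m), (m + t(p, m)) + (p + t(k, m))), s(m + (q + p), p + q, s(q, p, m)) + s(q, p, p) + t(m, s(m, k, k)) + p + q + k, t(k + (m + q) + p, k + q + q + m))
  Flatten:  p + q + m + s(t(s(p, q + m, k + m), (m + t(p, m)) + (p + t(k, m))), s(m + (q + p), p + q, s(q, p, m)) + s(q, p, p) + t(m, s(m, k, k)) + p + q + k, t(k + (m + q) + p, k + q + q + m))
  Canonicalize subterm:  s(t(s(p, q + m, k + m), (m + t(p, m)) + (p + t(k, m))), s(m + (q + p), p + q, s(q, p, m)) + s(q, p, p) + t(m, s(m, k, k)) + p + q + k, t(k + (m + q) + p, k + q + q + m))  →  s(t(s(p, m + q, k + m), m + p + t(k, m) + t(p, m)), k + p + q + s(m + p + q, p + q, s(q, p, m)) + s(q, p, p) + t(m, s(m, k, k)), t(k + m + p + q, k + m + q))
  Sort:  m + p + q + s(t(s(p, m + q, k + m), m + p + t(k, m) + t(p, m)), k + p + q + s(m + p + q, p + q, s(q, p, m)) + s(q, p, p) + t(m, s(m, k, k)), t(k + m + p + q, k + m + q))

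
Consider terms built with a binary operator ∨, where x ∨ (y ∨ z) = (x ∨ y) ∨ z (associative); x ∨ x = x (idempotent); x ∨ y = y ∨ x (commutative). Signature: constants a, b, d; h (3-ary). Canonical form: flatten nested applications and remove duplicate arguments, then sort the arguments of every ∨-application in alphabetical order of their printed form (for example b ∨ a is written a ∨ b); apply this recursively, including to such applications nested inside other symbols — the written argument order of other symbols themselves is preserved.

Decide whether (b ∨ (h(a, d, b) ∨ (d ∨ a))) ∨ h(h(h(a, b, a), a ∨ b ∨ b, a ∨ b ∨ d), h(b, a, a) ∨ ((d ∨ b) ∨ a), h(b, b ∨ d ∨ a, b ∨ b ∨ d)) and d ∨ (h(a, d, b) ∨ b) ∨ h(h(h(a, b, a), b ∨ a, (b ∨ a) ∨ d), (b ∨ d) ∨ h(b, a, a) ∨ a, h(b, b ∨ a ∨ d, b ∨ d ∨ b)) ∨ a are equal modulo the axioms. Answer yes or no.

Left:  (b ∨ (h(a, d, b) ∨ (d ∨ a))) ∨ h(h(h(a, b, a), a ∨ b ∨ b, a ∨ b ∨ d), h(b, a, a) ∨ ((d ∨ b) ∨ a), h(b, b ∨ d ∨ a, b ∨ b ∨ d))
  Un-nest:  b ∨ h(a, d, b) ∨ d ∨ a ∨ h(h(h(a, b, a), a ∨ b ∨ b, a ∨ b ∨ d), h(b, a, a) ∨ ((d ∨ b) ∨ a), h(b, b ∨ d ∨ a, b ∨ b ∨ d))
  Canonicalize subterm:  h(h(h(a, b, a), a ∨ b ∨ b, a ∨ b ∨ d), h(b, a, a) ∨ ((d ∨ b) ∨ a), h(b, b ∨ d ∨ a, b ∨ b ∨ d))  →  h(h(h(a, b, a), a ∨ b, a ∨ b ∨ d), a ∨ b ∨ d ∨ h(b, a, a), h(b, a ∨ b ∨ d, b ∨ d))
  Sort:  a ∨ b ∨ d ∨ h(a, d, b) ∨ h(h(h(a, b, a), a ∨ b, a ∨ b ∨ d), a ∨ b ∨ d ∨ h(b, a, a), h(b, a ∨ b ∨ d, b ∨ d))
Right:  d ∨ (h(a, d, b) ∨ b) ∨ h(h(h(a, b, a), b ∨ a, (b ∨ a) ∨ d), (b ∨ d) ∨ h(b, a, a) ∨ a, h(b, b ∨ a ∨ d, b ∨ d ∨ b)) ∨ a
  Flatten:  d ∨ h(a, d, b) ∨ b ∨ h(h(h(a, b, a), b ∨ a, (b ∨ a) ∨ d), (b ∨ d) ∨ h(b, a, a) ∨ a, h(b, b ∨ a ∨ d, b ∨ d ∨ b)) ∨ a
  Inside:  h(h(h(a, b, a), b ∨ a, (b ∨ a) ∨ d), (b ∨ d) ∨ h(b, a, a) ∨ a, h(b, b ∨ a ∨ d, b ∨ d ∨ b))  →  h(h(h(a, b, a), a ∨ b, a ∨ b ∨ d), a ∨ b ∨ d ∨ h(b, a, a), h(b, a ∨ b ∨ d, b ∨ d))
  Order the arguments:  a ∨ b ∨ d ∨ h(a, d, b) ∨ h(h(h(a, b, a), a ∨ b, a ∨ b ∨ d), a ∨ b ∨ d ∨ h(b, a, a), h(b, a ∨ b ∨ d, b ∨ d))

Answer: yes — both canonical forms are a ∨ b ∨ d ∨ h(a, d, b) ∨ h(h(h(a, b, a), a ∨ b, a ∨ b ∨ d), a ∨ b ∨ d ∨ h(b, a, a), h(b, a ∨ b ∨ d, b ∨ d))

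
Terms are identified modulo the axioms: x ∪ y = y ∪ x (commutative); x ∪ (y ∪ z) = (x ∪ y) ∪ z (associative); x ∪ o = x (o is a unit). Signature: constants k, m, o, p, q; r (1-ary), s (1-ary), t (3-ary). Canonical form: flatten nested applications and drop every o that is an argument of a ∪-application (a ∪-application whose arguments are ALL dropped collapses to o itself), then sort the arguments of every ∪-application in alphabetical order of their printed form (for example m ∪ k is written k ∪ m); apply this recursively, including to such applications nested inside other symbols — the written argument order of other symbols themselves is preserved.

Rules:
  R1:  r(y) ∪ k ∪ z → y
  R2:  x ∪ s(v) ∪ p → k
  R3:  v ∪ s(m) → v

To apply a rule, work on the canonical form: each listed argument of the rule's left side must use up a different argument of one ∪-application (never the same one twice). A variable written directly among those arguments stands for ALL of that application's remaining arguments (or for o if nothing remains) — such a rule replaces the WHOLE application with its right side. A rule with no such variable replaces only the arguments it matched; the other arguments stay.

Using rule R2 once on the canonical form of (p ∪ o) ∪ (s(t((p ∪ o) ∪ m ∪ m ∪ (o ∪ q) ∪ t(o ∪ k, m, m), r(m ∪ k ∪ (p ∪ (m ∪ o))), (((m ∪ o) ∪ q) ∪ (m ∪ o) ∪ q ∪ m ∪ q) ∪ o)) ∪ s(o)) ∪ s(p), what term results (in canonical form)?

Answer: k

Derivation:
Canonical form:  p ∪ s(o) ∪ s(p) ∪ s(t(m ∪ m ∪ p ∪ q ∪ t(k, m, m), r(k ∪ m ∪ m ∪ p), m ∪ m ∪ m ∪ q ∪ q ∪ q))
Match R2:  consume p, s(o);  v := o, x := s(p) ∪ s(t(m ∪ m ∪ p ∪ q ∪ t(k, m, m), r(k ∪ m ∪ m ∪ p), m ∪ m ∪ m ∪ q ∪ q ∪ q))
Every leftover argument binds to the variable; the entire application is replaced.
New term:  k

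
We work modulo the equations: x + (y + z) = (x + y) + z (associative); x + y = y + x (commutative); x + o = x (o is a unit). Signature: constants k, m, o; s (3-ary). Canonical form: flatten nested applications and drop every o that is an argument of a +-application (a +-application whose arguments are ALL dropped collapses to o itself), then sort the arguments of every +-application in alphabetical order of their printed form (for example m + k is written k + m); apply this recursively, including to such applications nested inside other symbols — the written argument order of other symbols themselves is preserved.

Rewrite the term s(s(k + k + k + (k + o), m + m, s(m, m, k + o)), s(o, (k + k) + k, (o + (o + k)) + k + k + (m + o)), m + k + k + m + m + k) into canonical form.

Work inside:  (o + (o + k)) + k + k + (m + o)
Un-nest:  o + o + k + k + k + m + o
Units out:  drop o (×3)
Sort:  k + k + k + m
Rebuild:  s(s(k + k + k + k, m + m, s(m, m, k)), s(o, k + k + k, k + k + k + m), k + k + k + m + m + m)

Answer: s(s(k + k + k + k, m + m, s(m, m, k)), s(o, k + k + k, k + k + k + m), k + k + k + m + m + m)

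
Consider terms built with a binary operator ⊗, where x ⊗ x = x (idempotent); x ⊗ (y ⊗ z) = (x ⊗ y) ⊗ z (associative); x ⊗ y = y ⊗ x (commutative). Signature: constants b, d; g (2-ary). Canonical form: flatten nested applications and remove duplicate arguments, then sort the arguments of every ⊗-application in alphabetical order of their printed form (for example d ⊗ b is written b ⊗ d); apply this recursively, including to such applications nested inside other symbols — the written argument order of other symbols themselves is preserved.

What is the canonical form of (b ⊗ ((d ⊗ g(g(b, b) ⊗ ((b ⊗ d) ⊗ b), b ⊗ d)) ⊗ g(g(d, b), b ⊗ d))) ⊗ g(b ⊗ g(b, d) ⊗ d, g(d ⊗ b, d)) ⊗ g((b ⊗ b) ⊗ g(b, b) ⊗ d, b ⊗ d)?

Merge nested applications:  b ⊗ d ⊗ g(g(b, b) ⊗ ((b ⊗ d) ⊗ b), b ⊗ d) ⊗ g(g(d, b), b ⊗ d) ⊗ g(b ⊗ g(b, d) ⊗ d, g(d ⊗ b, d)) ⊗ g((b ⊗ b) ⊗ g(b, b) ⊗ d, b ⊗ d)
Canonicalize subterm:  g(g(b, b) ⊗ ((b ⊗ d) ⊗ b), b ⊗ d)  →  g(b ⊗ d ⊗ g(b, b), b ⊗ d)
Simplify inside:  g(b ⊗ g(b, d) ⊗ d, g(d ⊗ b, d))  →  g(b ⊗ d ⊗ g(b, d), g(b ⊗ d, d))
Inside:  g((b ⊗ b) ⊗ g(b, b) ⊗ d, b ⊗ d)  →  g(b ⊗ d ⊗ g(b, b), b ⊗ d)
Idempotence:  drop duplicate g(b ⊗ d ⊗ g(b, b), b ⊗ d)
Sort:  b ⊗ d ⊗ g(b ⊗ d ⊗ g(b, b), b ⊗ d) ⊗ g(b ⊗ d ⊗ g(b, d), g(b ⊗ d, d)) ⊗ g(g(d, b), b ⊗ d)

Answer: b ⊗ d ⊗ g(b ⊗ d ⊗ g(b, b), b ⊗ d) ⊗ g(b ⊗ d ⊗ g(b, d), g(b ⊗ d, d)) ⊗ g(g(d, b), b ⊗ d)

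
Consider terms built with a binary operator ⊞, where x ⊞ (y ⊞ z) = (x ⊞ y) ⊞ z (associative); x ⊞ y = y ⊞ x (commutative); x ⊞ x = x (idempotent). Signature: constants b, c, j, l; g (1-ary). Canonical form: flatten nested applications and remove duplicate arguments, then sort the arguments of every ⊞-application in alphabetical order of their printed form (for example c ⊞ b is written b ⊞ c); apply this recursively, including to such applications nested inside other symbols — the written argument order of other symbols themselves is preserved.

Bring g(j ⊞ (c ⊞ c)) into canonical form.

Descend into:  j ⊞ (c ⊞ c)
Un-nest:  j ⊞ c ⊞ c
Deduplicate:  drop duplicate c
Sort arguments:  c ⊞ j
Rebuild:  g(c ⊞ j)

Answer: g(c ⊞ j)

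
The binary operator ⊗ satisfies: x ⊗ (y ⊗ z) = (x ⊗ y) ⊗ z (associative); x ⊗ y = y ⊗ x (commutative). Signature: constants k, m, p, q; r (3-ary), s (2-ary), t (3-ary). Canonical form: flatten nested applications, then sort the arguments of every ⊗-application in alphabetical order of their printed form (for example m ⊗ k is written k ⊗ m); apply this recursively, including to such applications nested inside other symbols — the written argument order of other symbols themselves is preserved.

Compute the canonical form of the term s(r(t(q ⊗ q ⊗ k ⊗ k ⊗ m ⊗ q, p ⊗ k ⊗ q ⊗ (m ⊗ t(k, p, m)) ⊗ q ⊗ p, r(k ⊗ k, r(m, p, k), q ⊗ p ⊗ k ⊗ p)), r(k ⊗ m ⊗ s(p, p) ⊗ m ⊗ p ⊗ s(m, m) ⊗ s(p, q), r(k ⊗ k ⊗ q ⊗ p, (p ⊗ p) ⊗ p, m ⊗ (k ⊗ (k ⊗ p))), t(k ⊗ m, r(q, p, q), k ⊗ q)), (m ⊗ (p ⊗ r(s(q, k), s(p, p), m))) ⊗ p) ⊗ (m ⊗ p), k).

Answer: s(m ⊗ p ⊗ r(t(k ⊗ k ⊗ m ⊗ q ⊗ q ⊗ q, k ⊗ m ⊗ p ⊗ p ⊗ q ⊗ q ⊗ t(k, p, m), r(k ⊗ k, r(m, p, k), k ⊗ p ⊗ p ⊗ q)), r(k ⊗ m ⊗ m ⊗ p ⊗ s(m, m) ⊗ s(p, p) ⊗ s(p, q), r(k ⊗ k ⊗ p ⊗ q, p ⊗ p ⊗ p, k ⊗ k ⊗ m ⊗ p), t(k ⊗ m, r(q, p, q), k ⊗ q)), m ⊗ p ⊗ p ⊗ r(s(q, k), s(p, p), m)), k)

Derivation:
Work inside:  r(t(q ⊗ q ⊗ k ⊗ k ⊗ m ⊗ q, p ⊗ k ⊗ q ⊗ (m ⊗ t(k, p, m)) ⊗ q ⊗ p, r(k ⊗ k, r(m, p, k), q ⊗ p ⊗ k ⊗ p)), r(k ⊗ m ⊗ s(p, p) ⊗ m ⊗ p ⊗ s(m, m) ⊗ s(p, q), r(k ⊗ k ⊗ q ⊗ p, (p ⊗ p) ⊗ p, m ⊗ (k ⊗ (k ⊗ p))), t(k ⊗ m, r(q, p, q), k ⊗ q)), (m ⊗ (p ⊗ r(s(q, k), s(p, p), m))) ⊗ p) ⊗ (m ⊗ p)
Un-nest:  r(t(q ⊗ q ⊗ k ⊗ k ⊗ m ⊗ q, p ⊗ k ⊗ q ⊗ (m ⊗ t(k, p, m)) ⊗ q ⊗ p, r(k ⊗ k, r(m, p, k), q ⊗ p ⊗ k ⊗ p)), r(k ⊗ m ⊗ s(p, p) ⊗ m ⊗ p ⊗ s(m, m) ⊗ s(p, q), r(k ⊗ k ⊗ q ⊗ p, (p ⊗ p) ⊗ p, m ⊗ (k ⊗ (k ⊗ p))), t(k ⊗ m, r(q, p, q), k ⊗ q)), (m ⊗ (p ⊗ r(s(q, k), s(p, p), m))) ⊗ p) ⊗ m ⊗ p
Simplify inside:  r(t(q ⊗ q ⊗ k ⊗ k ⊗ m ⊗ q, p ⊗ k ⊗ q ⊗ (m ⊗ t(k, p, m)) ⊗ q ⊗ p, r(k ⊗ k, r(m, p, k), q ⊗ p ⊗ k ⊗ p)), r(k ⊗ m ⊗ s(p, p) ⊗ m ⊗ p ⊗ s(m, m) ⊗ s(p, q), r(k ⊗ k ⊗ q ⊗ p, (p ⊗ p) ⊗ p, m ⊗ (k ⊗ (k ⊗ p))), t(k ⊗ m, r(q, p, q), k ⊗ q)), (m ⊗ (p ⊗ r(s(q, k), s(p, p), m))) ⊗ p)  →  r(t(k ⊗ k ⊗ m ⊗ q ⊗ q ⊗ q, k ⊗ m ⊗ p ⊗ p ⊗ q ⊗ q ⊗ t(k, p, m), r(k ⊗ k, r(m, p, k), k ⊗ p ⊗ p ⊗ q)), r(k ⊗ m ⊗ m ⊗ p ⊗ s(m, m) ⊗ s(p, p) ⊗ s(p, q), r(k ⊗ k ⊗ p ⊗ q, p ⊗ p ⊗ p, k ⊗ k ⊗ m ⊗ p), t(k ⊗ m, r(q, p, q), k ⊗ q)), m ⊗ p ⊗ p ⊗ r(s(q, k), s(p, p), m))
Sort arguments:  m ⊗ p ⊗ r(t(k ⊗ k ⊗ m ⊗ q ⊗ q ⊗ q, k ⊗ m ⊗ p ⊗ p ⊗ q ⊗ q ⊗ t(k, p, m), r(k ⊗ k, r(m, p, k), k ⊗ p ⊗ p ⊗ q)), r(k ⊗ m ⊗ m ⊗ p ⊗ s(m, m) ⊗ s(p, p) ⊗ s(p, q), r(k ⊗ k ⊗ p ⊗ q, p ⊗ p ⊗ p, k ⊗ k ⊗ m ⊗ p), t(k ⊗ m, r(q, p, q), k ⊗ q)), m ⊗ p ⊗ p ⊗ r(s(q, k), s(p, p), m))
Reassemble:  s(m ⊗ p ⊗ r(t(k ⊗ k ⊗ m ⊗ q ⊗ q ⊗ q, k ⊗ m ⊗ p ⊗ p ⊗ q ⊗ q ⊗ t(k, p, m), r(k ⊗ k, r(m, p, k), k ⊗ p ⊗ p ⊗ q)), r(k ⊗ m ⊗ m ⊗ p ⊗ s(m, m) ⊗ s(p, p) ⊗ s(p, q), r(k ⊗ k ⊗ p ⊗ q, p ⊗ p ⊗ p, k ⊗ k ⊗ m ⊗ p), t(k ⊗ m, r(q, p, q), k ⊗ q)), m ⊗ p ⊗ p ⊗ r(s(q, k), s(p, p), m)), k)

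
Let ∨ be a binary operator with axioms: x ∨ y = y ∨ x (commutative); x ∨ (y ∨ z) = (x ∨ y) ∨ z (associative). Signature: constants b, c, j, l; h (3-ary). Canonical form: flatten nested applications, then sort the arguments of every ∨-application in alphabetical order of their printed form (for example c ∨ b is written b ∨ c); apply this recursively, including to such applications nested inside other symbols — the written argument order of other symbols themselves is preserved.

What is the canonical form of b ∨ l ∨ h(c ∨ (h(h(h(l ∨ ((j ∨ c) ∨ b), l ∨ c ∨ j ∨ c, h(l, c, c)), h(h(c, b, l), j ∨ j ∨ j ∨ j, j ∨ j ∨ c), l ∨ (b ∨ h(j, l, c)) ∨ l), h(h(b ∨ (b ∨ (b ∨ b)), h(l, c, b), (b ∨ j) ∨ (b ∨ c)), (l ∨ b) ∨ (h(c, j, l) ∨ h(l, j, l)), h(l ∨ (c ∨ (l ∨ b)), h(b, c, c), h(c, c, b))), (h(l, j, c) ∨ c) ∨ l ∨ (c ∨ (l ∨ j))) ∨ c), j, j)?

Answer: b ∨ h(c ∨ c ∨ h(h(h(b ∨ c ∨ j ∨ l, c ∨ c ∨ j ∨ l, h(l, c, c)), h(h(c, b, l), j ∨ j ∨ j ∨ j, c ∨ j ∨ j), b ∨ h(j, l, c) ∨ l ∨ l), h(h(b ∨ b ∨ b ∨ b, h(l, c, b), b ∨ b ∨ c ∨ j), b ∨ h(c, j, l) ∨ h(l, j, l) ∨ l, h(b ∨ c ∨ l ∨ l, h(b, c, c), h(c, c, b))), c ∨ c ∨ h(l, j, c) ∨ j ∨ l ∨ l), j, j) ∨ l

Derivation:
Simplify inside:  h(c ∨ (h(h(h(l ∨ ((j ∨ c) ∨ b), l ∨ c ∨ j ∨ c, h(l, c, c)), h(h(c, b, l), j ∨ j ∨ j ∨ j, j ∨ j ∨ c), l ∨ (b ∨ h(j, l, c)) ∨ l), h(h(b ∨ (b ∨ (b ∨ b)), h(l, c, b), (b ∨ j) ∨ (b ∨ c)), (l ∨ b) ∨ (h(c, j, l) ∨ h(l, j, l)), h(l ∨ (c ∨ (l ∨ b)), h(b, c, c), h(c, c, b))), (h(l, j, c) ∨ c) ∨ l ∨ (c ∨ (l ∨ j))) ∨ c), j, j)  →  h(c ∨ c ∨ h(h(h(b ∨ c ∨ j ∨ l, c ∨ c ∨ j ∨ l, h(l, c, c)), h(h(c, b, l), j ∨ j ∨ j ∨ j, c ∨ j ∨ j), b ∨ h(j, l, c) ∨ l ∨ l), h(h(b ∨ b ∨ b ∨ b, h(l, c, b), b ∨ b ∨ c ∨ j), b ∨ h(c, j, l) ∨ h(l, j, l) ∨ l, h(b ∨ c ∨ l ∨ l, h(b, c, c), h(c, c, b))), c ∨ c ∨ h(l, j, c) ∨ j ∨ l ∨ l), j, j)
Order the arguments:  b ∨ h(c ∨ c ∨ h(h(h(b ∨ c ∨ j ∨ l, c ∨ c ∨ j ∨ l, h(l, c, c)), h(h(c, b, l), j ∨ j ∨ j ∨ j, c ∨ j ∨ j), b ∨ h(j, l, c) ∨ l ∨ l), h(h(b ∨ b ∨ b ∨ b, h(l, c, b), b ∨ b ∨ c ∨ j), b ∨ h(c, j, l) ∨ h(l, j, l) ∨ l, h(b ∨ c ∨ l ∨ l, h(b, c, c), h(c, c, b))), c ∨ c ∨ h(l, j, c) ∨ j ∨ l ∨ l), j, j) ∨ l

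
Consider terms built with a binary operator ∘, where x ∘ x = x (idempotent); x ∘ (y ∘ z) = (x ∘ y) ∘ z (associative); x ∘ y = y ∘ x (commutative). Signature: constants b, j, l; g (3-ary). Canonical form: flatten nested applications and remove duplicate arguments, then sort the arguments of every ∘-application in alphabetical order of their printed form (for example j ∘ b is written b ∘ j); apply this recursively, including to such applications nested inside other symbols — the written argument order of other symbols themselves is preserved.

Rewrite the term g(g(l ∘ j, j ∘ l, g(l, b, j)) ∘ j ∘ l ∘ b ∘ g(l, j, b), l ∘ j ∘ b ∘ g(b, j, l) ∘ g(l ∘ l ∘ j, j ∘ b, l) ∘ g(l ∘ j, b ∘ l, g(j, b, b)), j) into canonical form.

Focus inside:  l ∘ j ∘ b ∘ g(b, j, l) ∘ g(l ∘ l ∘ j, j ∘ b, l) ∘ g(l ∘ j, b ∘ l, g(j, b, b))
Canonicalize subterm:  g(l ∘ l ∘ j, j ∘ b, l)  →  g(j ∘ l, b ∘ j, l)
Simplify inside:  g(l ∘ j, b ∘ l, g(j, b, b))  →  g(j ∘ l, b ∘ l, g(j, b, b))
Order the arguments:  b ∘ g(b, j, l) ∘ g(j ∘ l, b ∘ j, l) ∘ g(j ∘ l, b ∘ l, g(j, b, b)) ∘ j ∘ l
Rebuild:  g(b ∘ g(j ∘ l, j ∘ l, g(l, b, j)) ∘ g(l, j, b) ∘ j ∘ l, b ∘ g(b, j, l) ∘ g(j ∘ l, b ∘ j, l) ∘ g(j ∘ l, b ∘ l, g(j, b, b)) ∘ j ∘ l, j)

Answer: g(b ∘ g(j ∘ l, j ∘ l, g(l, b, j)) ∘ g(l, j, b) ∘ j ∘ l, b ∘ g(b, j, l) ∘ g(j ∘ l, b ∘ j, l) ∘ g(j ∘ l, b ∘ l, g(j, b, b)) ∘ j ∘ l, j)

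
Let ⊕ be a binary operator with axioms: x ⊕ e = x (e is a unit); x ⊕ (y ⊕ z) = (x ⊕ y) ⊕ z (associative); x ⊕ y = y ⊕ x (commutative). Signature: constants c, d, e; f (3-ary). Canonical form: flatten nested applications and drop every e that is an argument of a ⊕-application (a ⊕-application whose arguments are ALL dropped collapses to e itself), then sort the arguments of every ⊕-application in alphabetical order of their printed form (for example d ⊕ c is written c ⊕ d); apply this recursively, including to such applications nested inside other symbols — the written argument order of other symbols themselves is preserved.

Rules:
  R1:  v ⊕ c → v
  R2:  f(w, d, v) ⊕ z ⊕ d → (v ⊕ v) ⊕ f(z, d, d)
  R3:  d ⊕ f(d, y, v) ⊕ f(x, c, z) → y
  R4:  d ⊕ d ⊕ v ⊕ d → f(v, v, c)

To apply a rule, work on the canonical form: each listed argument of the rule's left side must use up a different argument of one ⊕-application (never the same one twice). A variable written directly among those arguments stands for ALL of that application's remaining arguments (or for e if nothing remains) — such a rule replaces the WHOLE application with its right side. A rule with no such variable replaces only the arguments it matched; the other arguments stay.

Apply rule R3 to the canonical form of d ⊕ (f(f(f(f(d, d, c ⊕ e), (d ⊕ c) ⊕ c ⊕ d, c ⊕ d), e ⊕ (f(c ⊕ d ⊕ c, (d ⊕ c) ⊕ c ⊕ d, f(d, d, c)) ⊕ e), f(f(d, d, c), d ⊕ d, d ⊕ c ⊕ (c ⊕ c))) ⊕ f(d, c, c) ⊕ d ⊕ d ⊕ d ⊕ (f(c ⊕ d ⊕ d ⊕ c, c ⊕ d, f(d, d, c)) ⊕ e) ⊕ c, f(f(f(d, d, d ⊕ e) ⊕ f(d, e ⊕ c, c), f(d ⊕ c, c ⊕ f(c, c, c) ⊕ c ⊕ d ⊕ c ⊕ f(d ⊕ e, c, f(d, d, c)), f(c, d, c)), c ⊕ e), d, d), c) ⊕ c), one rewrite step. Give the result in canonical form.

Canonical form:  c ⊕ d ⊕ f(c ⊕ d ⊕ d ⊕ d ⊕ f(c ⊕ c ⊕ d ⊕ d, c ⊕ d, f(d, d, c)) ⊕ f(d, c, c) ⊕ f(f(f(d, d, c), c ⊕ c ⊕ d ⊕ d, c ⊕ d), f(c ⊕ c ⊕ d, c ⊕ c ⊕ d ⊕ d, f(d, d, c)), f(f(d, d, c), d ⊕ d, c ⊕ c ⊕ c ⊕ d)), f(f(f(d, c, c) ⊕ f(d, d, d), f(c ⊕ d, c ⊕ c ⊕ c ⊕ d ⊕ f(c, c, c) ⊕ f(d, c, f(d, d, c)), f(c, d, c)), c), d, d), c)
Match R3:  consume d, f(c, c, c), f(d, c, f(d, d, c));  v := f(d, d, c), x := c, y := c, z := c
Giving:  c ⊕ d ⊕ f(c ⊕ d ⊕ d ⊕ d ⊕ f(c ⊕ c ⊕ d ⊕ d, c ⊕ d, f(d, d, c)) ⊕ f(d, c, c) ⊕ f(f(f(d, d, c), c ⊕ c ⊕ d ⊕ d, c ⊕ d), f(c ⊕ c ⊕ d, c ⊕ c ⊕ d ⊕ d, f(d, d, c)), f(f(d, d, c), d ⊕ d, c ⊕ c ⊕ c ⊕ d)), f(f(f(d, c, c) ⊕ f(d, d, d), f(c ⊕ d, c ⊕ c ⊕ c ⊕ c, f(c, d, c)), c), d, d), c)

Answer: c ⊕ d ⊕ f(c ⊕ d ⊕ d ⊕ d ⊕ f(c ⊕ c ⊕ d ⊕ d, c ⊕ d, f(d, d, c)) ⊕ f(d, c, c) ⊕ f(f(f(d, d, c), c ⊕ c ⊕ d ⊕ d, c ⊕ d), f(c ⊕ c ⊕ d, c ⊕ c ⊕ d ⊕ d, f(d, d, c)), f(f(d, d, c), d ⊕ d, c ⊕ c ⊕ c ⊕ d)), f(f(f(d, c, c) ⊕ f(d, d, d), f(c ⊕ d, c ⊕ c ⊕ c ⊕ c, f(c, d, c)), c), d, d), c)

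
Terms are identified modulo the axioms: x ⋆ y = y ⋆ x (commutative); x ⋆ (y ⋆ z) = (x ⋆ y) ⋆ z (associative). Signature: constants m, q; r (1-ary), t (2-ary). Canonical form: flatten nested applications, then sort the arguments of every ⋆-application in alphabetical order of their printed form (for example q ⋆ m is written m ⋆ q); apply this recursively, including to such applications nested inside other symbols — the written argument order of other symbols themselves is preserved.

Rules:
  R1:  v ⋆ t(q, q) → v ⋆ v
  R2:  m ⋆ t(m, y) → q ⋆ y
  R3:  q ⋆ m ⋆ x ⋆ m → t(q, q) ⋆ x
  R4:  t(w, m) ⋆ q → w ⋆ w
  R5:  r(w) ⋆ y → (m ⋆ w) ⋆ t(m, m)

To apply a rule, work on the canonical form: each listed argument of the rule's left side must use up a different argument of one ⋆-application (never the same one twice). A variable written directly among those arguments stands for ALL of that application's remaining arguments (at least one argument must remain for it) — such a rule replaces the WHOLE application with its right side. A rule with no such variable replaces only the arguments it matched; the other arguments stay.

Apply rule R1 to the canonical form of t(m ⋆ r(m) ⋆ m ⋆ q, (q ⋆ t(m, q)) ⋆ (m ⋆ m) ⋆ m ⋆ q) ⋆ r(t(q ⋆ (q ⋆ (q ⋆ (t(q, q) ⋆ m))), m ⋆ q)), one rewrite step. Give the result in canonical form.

Answer: r(t(m ⋆ m ⋆ q ⋆ q ⋆ q ⋆ q ⋆ q ⋆ q, m ⋆ q)) ⋆ t(m ⋆ m ⋆ q ⋆ r(m), m ⋆ m ⋆ m ⋆ q ⋆ q ⋆ t(m, q))

Derivation:
Canonical form:  r(t(m ⋆ q ⋆ q ⋆ q ⋆ t(q, q), m ⋆ q)) ⋆ t(m ⋆ m ⋆ q ⋆ r(m), m ⋆ m ⋆ m ⋆ q ⋆ q ⋆ t(m, q))
Apply R1:  consuming t(q, q);  v := m ⋆ q ⋆ q ⋆ q
The variable takes the whole remainder — replace the entire application.
Giving:  r(t(m ⋆ m ⋆ q ⋆ q ⋆ q ⋆ q ⋆ q ⋆ q, m ⋆ q)) ⋆ t(m ⋆ m ⋆ q ⋆ r(m), m ⋆ m ⋆ m ⋆ q ⋆ q ⋆ t(m, q))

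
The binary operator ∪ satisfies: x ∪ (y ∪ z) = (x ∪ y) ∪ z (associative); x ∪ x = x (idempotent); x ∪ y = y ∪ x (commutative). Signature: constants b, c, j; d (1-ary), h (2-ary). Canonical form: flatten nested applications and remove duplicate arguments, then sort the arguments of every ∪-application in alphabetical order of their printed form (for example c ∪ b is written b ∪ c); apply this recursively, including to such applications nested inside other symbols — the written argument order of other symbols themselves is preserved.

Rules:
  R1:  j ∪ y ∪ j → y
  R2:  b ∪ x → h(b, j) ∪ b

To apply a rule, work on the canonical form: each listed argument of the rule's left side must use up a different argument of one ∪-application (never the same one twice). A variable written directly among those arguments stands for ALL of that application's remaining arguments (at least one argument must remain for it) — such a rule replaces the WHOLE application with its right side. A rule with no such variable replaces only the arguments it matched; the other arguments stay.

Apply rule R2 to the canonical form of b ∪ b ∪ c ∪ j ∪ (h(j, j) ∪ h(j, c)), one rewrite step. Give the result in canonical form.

Canonical form:  b ∪ c ∪ h(j, c) ∪ h(j, j) ∪ j
Apply R2:  consuming b;  x := c ∪ h(j, c) ∪ h(j, j) ∪ j
The extension variable absorbs all remaining arguments, so the whole application is rewritten.
Result:  b ∪ h(b, j)

Answer: b ∪ h(b, j)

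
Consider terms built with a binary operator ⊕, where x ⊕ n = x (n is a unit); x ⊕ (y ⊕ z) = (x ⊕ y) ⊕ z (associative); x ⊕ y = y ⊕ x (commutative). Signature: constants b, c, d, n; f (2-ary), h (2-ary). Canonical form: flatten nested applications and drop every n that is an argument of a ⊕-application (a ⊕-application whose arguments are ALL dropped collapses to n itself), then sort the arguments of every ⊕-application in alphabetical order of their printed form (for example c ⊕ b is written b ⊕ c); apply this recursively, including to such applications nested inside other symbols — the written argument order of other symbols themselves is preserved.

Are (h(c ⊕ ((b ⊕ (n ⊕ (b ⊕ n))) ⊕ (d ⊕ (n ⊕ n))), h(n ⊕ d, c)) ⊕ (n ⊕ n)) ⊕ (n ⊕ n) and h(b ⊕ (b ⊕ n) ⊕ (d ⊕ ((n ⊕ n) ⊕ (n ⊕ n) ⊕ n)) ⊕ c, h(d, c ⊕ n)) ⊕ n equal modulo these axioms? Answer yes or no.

Answer: yes — both canonical forms are h(b ⊕ b ⊕ c ⊕ d, h(d, c))

Derivation:
Left:  (h(c ⊕ ((b ⊕ (n ⊕ (b ⊕ n))) ⊕ (d ⊕ (n ⊕ n))), h(n ⊕ d, c)) ⊕ (n ⊕ n)) ⊕ (n ⊕ n)
  Flatten:  h(c ⊕ ((b ⊕ (n ⊕ (b ⊕ n))) ⊕ (d ⊕ (n ⊕ n))), h(n ⊕ d, c)) ⊕ n ⊕ n ⊕ n ⊕ n
  Canonicalize subterm:  h(c ⊕ ((b ⊕ (n ⊕ (b ⊕ n))) ⊕ (d ⊕ (n ⊕ n))), h(n ⊕ d, c))  →  h(b ⊕ b ⊕ c ⊕ d, h(d, c))
  Drop the unit:  drop n (×4)
  Sort:  h(b ⊕ b ⊕ c ⊕ d, h(d, c))
Right:  h(b ⊕ (b ⊕ n) ⊕ (d ⊕ ((n ⊕ n) ⊕ (n ⊕ n) ⊕ n)) ⊕ c, h(d, c ⊕ n)) ⊕ n
  Simplify inside:  h(b ⊕ (b ⊕ n) ⊕ (d ⊕ ((n ⊕ n) ⊕ (n ⊕ n) ⊕ n)) ⊕ c, h(d, c ⊕ n))  →  h(b ⊕ b ⊕ c ⊕ d, h(d, c))
  Drop the unit:  drop n
  Sort:  h(b ⊕ b ⊕ c ⊕ d, h(d, c))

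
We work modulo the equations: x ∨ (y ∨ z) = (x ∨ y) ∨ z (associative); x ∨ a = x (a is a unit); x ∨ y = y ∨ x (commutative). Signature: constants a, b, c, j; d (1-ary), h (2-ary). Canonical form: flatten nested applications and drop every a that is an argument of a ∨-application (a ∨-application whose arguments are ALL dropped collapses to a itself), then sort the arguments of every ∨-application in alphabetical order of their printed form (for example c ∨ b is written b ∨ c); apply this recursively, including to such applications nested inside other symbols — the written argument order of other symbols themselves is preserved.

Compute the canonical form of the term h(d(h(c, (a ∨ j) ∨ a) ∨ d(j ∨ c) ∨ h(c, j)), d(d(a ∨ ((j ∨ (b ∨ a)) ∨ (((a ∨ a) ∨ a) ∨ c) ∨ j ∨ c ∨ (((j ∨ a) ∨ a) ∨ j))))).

Answer: h(d(d(c ∨ j) ∨ h(c, j) ∨ h(c, j)), d(d(b ∨ c ∨ c ∨ j ∨ j ∨ j ∨ j)))

Derivation:
Work inside:  a ∨ ((j ∨ (b ∨ a)) ∨ (((a ∨ a) ∨ a) ∨ c) ∨ j ∨ c ∨ (((j ∨ a) ∨ a) ∨ j))
Un-nest:  a ∨ j ∨ b ∨ a ∨ a ∨ a ∨ a ∨ c ∨ j ∨ c ∨ j ∨ a ∨ a ∨ j
Drop the unit:  drop a (×7)
Sort:  b ∨ c ∨ c ∨ j ∨ j ∨ j ∨ j
Rebuild:  h(d(d(c ∨ j) ∨ h(c, j) ∨ h(c, j)), d(d(b ∨ c ∨ c ∨ j ∨ j ∨ j ∨ j)))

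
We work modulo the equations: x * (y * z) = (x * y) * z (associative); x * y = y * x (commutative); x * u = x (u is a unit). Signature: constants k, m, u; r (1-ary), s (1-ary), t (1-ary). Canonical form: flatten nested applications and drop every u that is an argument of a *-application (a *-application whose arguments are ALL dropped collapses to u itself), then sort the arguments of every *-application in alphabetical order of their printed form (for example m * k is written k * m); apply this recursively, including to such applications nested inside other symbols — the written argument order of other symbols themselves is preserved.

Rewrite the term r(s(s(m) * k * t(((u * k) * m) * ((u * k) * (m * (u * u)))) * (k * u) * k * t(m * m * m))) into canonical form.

Answer: r(s(k * k * k * s(m) * t(k * k * m * m) * t(m * m * m)))

Derivation:
Descend into:  s(m) * k * t(((u * k) * m) * ((u * k) * (m * (u * u)))) * (k * u) * k * t(m * m * m)
Un-nest:  s(m) * k * t(((u * k) * m) * ((u * k) * (m * (u * u)))) * k * u * k * t(m * m * m)
Canonicalize subterm:  t(((u * k) * m) * ((u * k) * (m * (u * u))))  →  t(k * k * m * m)
Units out:  drop u
Order the arguments:  k * k * k * s(m) * t(k * k * m * m) * t(m * m * m)
Rebuild:  r(s(k * k * k * s(m) * t(k * k * m * m) * t(m * m * m)))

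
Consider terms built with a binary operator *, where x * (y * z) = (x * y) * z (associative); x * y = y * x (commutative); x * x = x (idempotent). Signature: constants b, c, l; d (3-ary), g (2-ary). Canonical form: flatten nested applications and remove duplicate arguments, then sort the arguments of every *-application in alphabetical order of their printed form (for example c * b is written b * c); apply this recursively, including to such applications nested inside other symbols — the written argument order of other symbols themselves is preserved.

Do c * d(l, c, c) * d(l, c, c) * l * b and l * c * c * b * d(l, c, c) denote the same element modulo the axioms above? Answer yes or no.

Answer: yes — both canonical forms are b * c * d(l, c, c) * l

Derivation:
Left:  c * d(l, c, c) * d(l, c, c) * l * b
  Drop duplicates:  drop duplicate d(l, c, c)
  Sort arguments:  b * c * d(l, c, c) * l
Right:  l * c * c * b * d(l, c, c)
  Idempotence:  drop duplicate c
  Sort:  b * c * d(l, c, c) * l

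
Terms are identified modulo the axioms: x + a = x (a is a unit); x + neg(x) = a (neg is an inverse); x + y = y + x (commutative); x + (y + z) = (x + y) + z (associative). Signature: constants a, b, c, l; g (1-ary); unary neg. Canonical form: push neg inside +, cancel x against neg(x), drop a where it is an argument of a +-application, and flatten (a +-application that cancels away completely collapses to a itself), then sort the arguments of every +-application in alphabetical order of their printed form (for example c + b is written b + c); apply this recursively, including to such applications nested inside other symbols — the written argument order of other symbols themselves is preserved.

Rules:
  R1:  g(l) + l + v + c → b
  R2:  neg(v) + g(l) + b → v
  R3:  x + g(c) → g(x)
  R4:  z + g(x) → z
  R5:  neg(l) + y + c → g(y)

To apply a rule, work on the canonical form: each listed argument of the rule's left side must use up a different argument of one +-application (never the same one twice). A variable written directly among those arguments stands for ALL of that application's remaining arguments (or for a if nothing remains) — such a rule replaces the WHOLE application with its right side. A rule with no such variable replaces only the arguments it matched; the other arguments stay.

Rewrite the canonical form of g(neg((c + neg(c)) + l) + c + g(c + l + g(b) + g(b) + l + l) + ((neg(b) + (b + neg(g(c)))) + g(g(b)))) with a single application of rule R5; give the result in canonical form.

Canonical form:  g(c + g(c + g(b) + g(b) + l + l + l) + g(g(b)) + neg(g(c)) + neg(l))
Match R5:  consume c, neg(l);  y := g(c + g(b) + g(b) + l + l + l) + g(g(b)) + neg(g(c))
Every leftover argument binds to the variable; the entire application is replaced.
Result:  g(g(g(c + g(b) + g(b) + l + l + l) + g(g(b)) + neg(g(c))))

Answer: g(g(g(c + g(b) + g(b) + l + l + l) + g(g(b)) + neg(g(c))))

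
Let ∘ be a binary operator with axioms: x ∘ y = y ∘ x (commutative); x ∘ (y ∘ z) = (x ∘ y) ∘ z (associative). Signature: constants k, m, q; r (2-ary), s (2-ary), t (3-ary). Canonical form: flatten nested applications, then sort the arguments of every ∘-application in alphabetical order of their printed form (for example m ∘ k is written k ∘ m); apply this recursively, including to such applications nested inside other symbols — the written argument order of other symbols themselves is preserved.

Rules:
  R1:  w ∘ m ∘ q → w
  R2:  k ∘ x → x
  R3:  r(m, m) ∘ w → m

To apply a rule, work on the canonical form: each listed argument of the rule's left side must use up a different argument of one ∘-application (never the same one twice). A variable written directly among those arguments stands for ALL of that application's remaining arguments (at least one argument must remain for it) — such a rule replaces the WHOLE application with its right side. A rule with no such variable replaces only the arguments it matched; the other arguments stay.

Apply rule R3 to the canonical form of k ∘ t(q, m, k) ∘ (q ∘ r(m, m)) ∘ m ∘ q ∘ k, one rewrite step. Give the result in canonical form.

Answer: m

Derivation:
Canonical form:  k ∘ k ∘ m ∘ q ∘ q ∘ r(m, m) ∘ t(q, m, k)
Apply R3:  consuming r(m, m);  w := k ∘ k ∘ m ∘ q ∘ q ∘ t(q, m, k)
Every leftover argument binds to the variable; the entire application is replaced.
Result:  m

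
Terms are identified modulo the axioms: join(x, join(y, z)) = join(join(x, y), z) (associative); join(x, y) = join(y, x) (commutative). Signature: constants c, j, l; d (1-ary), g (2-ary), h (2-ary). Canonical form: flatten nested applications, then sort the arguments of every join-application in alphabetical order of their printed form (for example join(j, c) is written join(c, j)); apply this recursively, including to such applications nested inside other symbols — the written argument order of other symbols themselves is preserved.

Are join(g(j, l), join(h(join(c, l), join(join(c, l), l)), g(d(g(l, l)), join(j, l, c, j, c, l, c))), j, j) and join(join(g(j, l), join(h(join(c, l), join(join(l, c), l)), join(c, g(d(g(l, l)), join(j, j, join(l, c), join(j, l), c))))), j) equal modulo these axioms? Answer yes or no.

Left:  join(g(j, l), join(h(join(c, l), join(join(c, l), l)), g(d(g(l, l)), join(j, l, c, j, c, l, c))), j, j)
  Merge nested applications:  join(g(j, l), h(join(c, l), join(join(c, l), l)), g(d(g(l, l)), join(j, l, c, j, c, l, c)), j, j)
  Canonicalize subterm:  h(join(c, l), join(join(c, l), l))  →  h(join(c, l), join(c, l, l))
  Canonicalize subterm:  g(d(g(l, l)), join(j, l, c, j, c, l, c))  →  g(d(g(l, l)), join(c, c, c, j, j, l, l))
  Sort arguments:  join(g(d(g(l, l)), join(c, c, c, j, j, l, l)), g(j, l), h(join(c, l), join(c, l, l)), j, j)
Right:  join(join(g(j, l), join(h(join(c, l), join(join(l, c), l)), join(c, g(d(g(l, l)), join(j, j, join(l, c), join(j, l), c))))), j)
  Un-nest:  join(g(j, l), h(join(c, l), join(join(l, c), l)), c, g(d(g(l, l)), join(j, j, join(l, c), join(j, l), c)), j)
  Inside:  h(join(c, l), join(join(l, c), l))  →  h(join(c, l), join(c, l, l))
  Simplify inside:  g(d(g(l, l)), join(j, j, join(l, c), join(j, l), c))  →  g(d(g(l, l)), join(c, c, j, j, j, l, l))
  Sort arguments:  join(c, g(d(g(l, l)), join(c, c, j, j, j, l, l)), g(j, l), h(join(c, l), join(c, l, l)), j)

Answer: no — join(g(d(g(l, l)), join(c, c, c, j, j, l, l)), g(j, l), h(join(c, l), join(c, l, l)), j, j) vs join(c, g(d(g(l, l)), join(c, c, j, j, j, l, l)), g(j, l), h(join(c, l), join(c, l, l)), j)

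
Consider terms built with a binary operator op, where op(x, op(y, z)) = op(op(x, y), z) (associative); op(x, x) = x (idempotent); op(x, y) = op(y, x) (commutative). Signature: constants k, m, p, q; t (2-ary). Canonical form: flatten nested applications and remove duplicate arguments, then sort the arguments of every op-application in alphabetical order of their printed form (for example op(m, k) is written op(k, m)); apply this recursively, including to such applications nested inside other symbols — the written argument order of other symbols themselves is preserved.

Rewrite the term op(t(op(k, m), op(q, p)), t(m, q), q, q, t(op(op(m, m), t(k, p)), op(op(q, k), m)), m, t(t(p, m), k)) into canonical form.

Answer: op(m, q, t(m, q), t(op(k, m), op(p, q)), t(op(m, t(k, p)), op(k, m, q)), t(t(p, m), k))

Derivation:
Canonicalize subterm:  t(op(k, m), op(q, p))  →  t(op(k, m), op(p, q))
Inside:  t(op(op(m, m), t(k, p)), op(op(q, k), m))  →  t(op(m, t(k, p)), op(k, m, q))
Deduplicate:  drop duplicate q
Sort:  op(m, q, t(m, q), t(op(k, m), op(p, q)), t(op(m, t(k, p)), op(k, m, q)), t(t(p, m), k))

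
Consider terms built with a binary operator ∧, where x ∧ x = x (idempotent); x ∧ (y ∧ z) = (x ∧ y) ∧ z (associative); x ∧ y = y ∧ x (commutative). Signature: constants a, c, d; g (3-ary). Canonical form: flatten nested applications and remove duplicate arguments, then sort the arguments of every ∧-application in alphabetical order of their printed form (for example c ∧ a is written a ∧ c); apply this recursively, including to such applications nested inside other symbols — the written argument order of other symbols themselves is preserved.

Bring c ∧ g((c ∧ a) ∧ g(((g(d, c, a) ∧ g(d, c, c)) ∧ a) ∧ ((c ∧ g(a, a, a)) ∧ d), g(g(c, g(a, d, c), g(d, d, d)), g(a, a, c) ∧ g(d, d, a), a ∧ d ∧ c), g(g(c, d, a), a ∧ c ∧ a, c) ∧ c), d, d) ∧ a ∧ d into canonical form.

Answer: a ∧ c ∧ d ∧ g(a ∧ c ∧ g(a ∧ c ∧ d ∧ g(a, a, a) ∧ g(d, c, a) ∧ g(d, c, c), g(g(c, g(a, d, c), g(d, d, d)), g(a, a, c) ∧ g(d, d, a), a ∧ c ∧ d), c ∧ g(g(c, d, a), a ∧ c, c)), d, d)

Derivation:
Simplify inside:  g((c ∧ a) ∧ g(((g(d, c, a) ∧ g(d, c, c)) ∧ a) ∧ ((c ∧ g(a, a, a)) ∧ d), g(g(c, g(a, d, c), g(d, d, d)), g(a, a, c) ∧ g(d, d, a), a ∧ d ∧ c), g(g(c, d, a), a ∧ c ∧ a, c) ∧ c), d, d)  →  g(a ∧ c ∧ g(a ∧ c ∧ d ∧ g(a, a, a) ∧ g(d, c, a) ∧ g(d, c, c), g(g(c, g(a, d, c), g(d, d, d)), g(a, a, c) ∧ g(d, d, a), a ∧ c ∧ d), c ∧ g(g(c, d, a), a ∧ c, c)), d, d)
Sort:  a ∧ c ∧ d ∧ g(a ∧ c ∧ g(a ∧ c ∧ d ∧ g(a, a, a) ∧ g(d, c, a) ∧ g(d, c, c), g(g(c, g(a, d, c), g(d, d, d)), g(a, a, c) ∧ g(d, d, a), a ∧ c ∧ d), c ∧ g(g(c, d, a), a ∧ c, c)), d, d)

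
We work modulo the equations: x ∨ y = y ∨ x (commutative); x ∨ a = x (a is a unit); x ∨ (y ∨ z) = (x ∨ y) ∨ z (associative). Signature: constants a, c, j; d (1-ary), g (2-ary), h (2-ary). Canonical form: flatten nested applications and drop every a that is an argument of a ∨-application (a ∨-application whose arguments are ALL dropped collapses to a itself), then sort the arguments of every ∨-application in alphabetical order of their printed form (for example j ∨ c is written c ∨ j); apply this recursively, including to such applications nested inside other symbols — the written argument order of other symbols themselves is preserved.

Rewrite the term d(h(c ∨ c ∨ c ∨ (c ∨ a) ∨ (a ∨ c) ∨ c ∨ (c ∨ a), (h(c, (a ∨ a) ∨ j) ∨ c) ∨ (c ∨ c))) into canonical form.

Answer: d(h(c ∨ c ∨ c ∨ c ∨ c ∨ c ∨ c, c ∨ c ∨ c ∨ h(c, j)))

Derivation:
Work inside:  c ∨ c ∨ c ∨ (c ∨ a) ∨ (a ∨ c) ∨ c ∨ (c ∨ a)
Merge nested applications:  c ∨ c ∨ c ∨ c ∨ a ∨ a ∨ c ∨ c ∨ c ∨ a
Units out:  drop a (×3)
Order the arguments:  c ∨ c ∨ c ∨ c ∨ c ∨ c ∨ c
Rebuild:  d(h(c ∨ c ∨ c ∨ c ∨ c ∨ c ∨ c, c ∨ c ∨ c ∨ h(c, j)))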